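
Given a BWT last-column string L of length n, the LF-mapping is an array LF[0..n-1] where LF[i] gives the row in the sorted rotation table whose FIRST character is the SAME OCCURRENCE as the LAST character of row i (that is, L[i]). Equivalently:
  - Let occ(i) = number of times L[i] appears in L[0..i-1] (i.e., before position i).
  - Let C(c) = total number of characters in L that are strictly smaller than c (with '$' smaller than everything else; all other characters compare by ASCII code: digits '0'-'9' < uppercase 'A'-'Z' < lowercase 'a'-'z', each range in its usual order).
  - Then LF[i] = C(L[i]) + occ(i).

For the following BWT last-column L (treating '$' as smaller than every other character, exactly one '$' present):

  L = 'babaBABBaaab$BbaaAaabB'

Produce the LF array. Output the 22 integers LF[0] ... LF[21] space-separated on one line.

Answer: 17 8 18 9 3 1 4 5 10 11 12 19 0 6 20 13 14 2 15 16 21 7

Derivation:
Char counts: '$':1, 'A':2, 'B':5, 'a':9, 'b':5
C (first-col start): C('$')=0, C('A')=1, C('B')=3, C('a')=8, C('b')=17
L[0]='b': occ=0, LF[0]=C('b')+0=17+0=17
L[1]='a': occ=0, LF[1]=C('a')+0=8+0=8
L[2]='b': occ=1, LF[2]=C('b')+1=17+1=18
L[3]='a': occ=1, LF[3]=C('a')+1=8+1=9
L[4]='B': occ=0, LF[4]=C('B')+0=3+0=3
L[5]='A': occ=0, LF[5]=C('A')+0=1+0=1
L[6]='B': occ=1, LF[6]=C('B')+1=3+1=4
L[7]='B': occ=2, LF[7]=C('B')+2=3+2=5
L[8]='a': occ=2, LF[8]=C('a')+2=8+2=10
L[9]='a': occ=3, LF[9]=C('a')+3=8+3=11
L[10]='a': occ=4, LF[10]=C('a')+4=8+4=12
L[11]='b': occ=2, LF[11]=C('b')+2=17+2=19
L[12]='$': occ=0, LF[12]=C('$')+0=0+0=0
L[13]='B': occ=3, LF[13]=C('B')+3=3+3=6
L[14]='b': occ=3, LF[14]=C('b')+3=17+3=20
L[15]='a': occ=5, LF[15]=C('a')+5=8+5=13
L[16]='a': occ=6, LF[16]=C('a')+6=8+6=14
L[17]='A': occ=1, LF[17]=C('A')+1=1+1=2
L[18]='a': occ=7, LF[18]=C('a')+7=8+7=15
L[19]='a': occ=8, LF[19]=C('a')+8=8+8=16
L[20]='b': occ=4, LF[20]=C('b')+4=17+4=21
L[21]='B': occ=4, LF[21]=C('B')+4=3+4=7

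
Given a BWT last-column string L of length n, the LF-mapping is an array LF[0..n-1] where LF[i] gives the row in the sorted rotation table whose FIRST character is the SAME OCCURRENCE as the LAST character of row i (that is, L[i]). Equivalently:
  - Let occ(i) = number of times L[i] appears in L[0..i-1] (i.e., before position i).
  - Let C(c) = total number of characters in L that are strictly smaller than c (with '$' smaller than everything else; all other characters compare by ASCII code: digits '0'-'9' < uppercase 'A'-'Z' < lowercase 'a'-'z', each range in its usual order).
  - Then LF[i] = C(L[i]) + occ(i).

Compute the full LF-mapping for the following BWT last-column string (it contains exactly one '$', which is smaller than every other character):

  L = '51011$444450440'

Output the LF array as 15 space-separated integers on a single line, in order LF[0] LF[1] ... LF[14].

Answer: 13 4 1 5 6 0 7 8 9 10 14 2 11 12 3

Derivation:
Char counts: '$':1, '0':3, '1':3, '4':6, '5':2
C (first-col start): C('$')=0, C('0')=1, C('1')=4, C('4')=7, C('5')=13
L[0]='5': occ=0, LF[0]=C('5')+0=13+0=13
L[1]='1': occ=0, LF[1]=C('1')+0=4+0=4
L[2]='0': occ=0, LF[2]=C('0')+0=1+0=1
L[3]='1': occ=1, LF[3]=C('1')+1=4+1=5
L[4]='1': occ=2, LF[4]=C('1')+2=4+2=6
L[5]='$': occ=0, LF[5]=C('$')+0=0+0=0
L[6]='4': occ=0, LF[6]=C('4')+0=7+0=7
L[7]='4': occ=1, LF[7]=C('4')+1=7+1=8
L[8]='4': occ=2, LF[8]=C('4')+2=7+2=9
L[9]='4': occ=3, LF[9]=C('4')+3=7+3=10
L[10]='5': occ=1, LF[10]=C('5')+1=13+1=14
L[11]='0': occ=1, LF[11]=C('0')+1=1+1=2
L[12]='4': occ=4, LF[12]=C('4')+4=7+4=11
L[13]='4': occ=5, LF[13]=C('4')+5=7+5=12
L[14]='0': occ=2, LF[14]=C('0')+2=1+2=3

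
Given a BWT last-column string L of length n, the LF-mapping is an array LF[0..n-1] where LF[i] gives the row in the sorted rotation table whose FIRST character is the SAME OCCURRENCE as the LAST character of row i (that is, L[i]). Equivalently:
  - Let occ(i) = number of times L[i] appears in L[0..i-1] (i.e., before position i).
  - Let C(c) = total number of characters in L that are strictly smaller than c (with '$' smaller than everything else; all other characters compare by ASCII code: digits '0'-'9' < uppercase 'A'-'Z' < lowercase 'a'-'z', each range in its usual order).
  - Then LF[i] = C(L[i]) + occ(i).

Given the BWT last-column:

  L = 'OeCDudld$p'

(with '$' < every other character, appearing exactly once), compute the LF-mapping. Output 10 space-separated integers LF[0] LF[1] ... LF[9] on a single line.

Char counts: '$':1, 'C':1, 'D':1, 'O':1, 'd':2, 'e':1, 'l':1, 'p':1, 'u':1
C (first-col start): C('$')=0, C('C')=1, C('D')=2, C('O')=3, C('d')=4, C('e')=6, C('l')=7, C('p')=8, C('u')=9
L[0]='O': occ=0, LF[0]=C('O')+0=3+0=3
L[1]='e': occ=0, LF[1]=C('e')+0=6+0=6
L[2]='C': occ=0, LF[2]=C('C')+0=1+0=1
L[3]='D': occ=0, LF[3]=C('D')+0=2+0=2
L[4]='u': occ=0, LF[4]=C('u')+0=9+0=9
L[5]='d': occ=0, LF[5]=C('d')+0=4+0=4
L[6]='l': occ=0, LF[6]=C('l')+0=7+0=7
L[7]='d': occ=1, LF[7]=C('d')+1=4+1=5
L[8]='$': occ=0, LF[8]=C('$')+0=0+0=0
L[9]='p': occ=0, LF[9]=C('p')+0=8+0=8

Answer: 3 6 1 2 9 4 7 5 0 8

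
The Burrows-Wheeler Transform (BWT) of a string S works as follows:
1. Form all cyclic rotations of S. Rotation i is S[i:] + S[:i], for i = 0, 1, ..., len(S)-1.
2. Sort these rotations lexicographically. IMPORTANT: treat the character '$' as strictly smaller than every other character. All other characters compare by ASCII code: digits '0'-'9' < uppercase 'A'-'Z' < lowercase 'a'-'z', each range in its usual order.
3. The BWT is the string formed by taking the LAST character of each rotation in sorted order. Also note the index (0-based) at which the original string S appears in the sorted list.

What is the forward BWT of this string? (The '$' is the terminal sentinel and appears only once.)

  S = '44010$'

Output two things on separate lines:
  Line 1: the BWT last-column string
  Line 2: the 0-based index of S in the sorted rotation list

All 6 rotations (rotation i = S[i:]+S[:i]):
  rot[0] = 44010$
  rot[1] = 4010$4
  rot[2] = 010$44
  rot[3] = 10$440
  rot[4] = 0$4401
  rot[5] = $44010
Sorted (with $ < everything):
  sorted[0] = $44010  (last char: '0')
  sorted[1] = 0$4401  (last char: '1')
  sorted[2] = 010$44  (last char: '4')
  sorted[3] = 10$440  (last char: '0')
  sorted[4] = 4010$4  (last char: '4')
  sorted[5] = 44010$  (last char: '$')
Last column: 01404$
Original string S is at sorted index 5

Answer: 01404$
5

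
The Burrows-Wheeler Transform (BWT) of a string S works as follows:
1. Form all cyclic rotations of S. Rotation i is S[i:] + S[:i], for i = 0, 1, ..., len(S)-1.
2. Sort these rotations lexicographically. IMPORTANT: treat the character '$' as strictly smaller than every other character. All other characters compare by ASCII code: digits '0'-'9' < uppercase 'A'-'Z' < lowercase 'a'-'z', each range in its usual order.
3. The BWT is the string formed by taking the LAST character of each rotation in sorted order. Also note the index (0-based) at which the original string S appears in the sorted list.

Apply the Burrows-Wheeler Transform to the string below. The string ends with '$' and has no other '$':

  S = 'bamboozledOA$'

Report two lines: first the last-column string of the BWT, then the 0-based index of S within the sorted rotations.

All 13 rotations (rotation i = S[i:]+S[:i]):
  rot[0] = bamboozledOA$
  rot[1] = amboozledOA$b
  rot[2] = mboozledOA$ba
  rot[3] = boozledOA$bam
  rot[4] = oozledOA$bamb
  rot[5] = ozledOA$bambo
  rot[6] = zledOA$bamboo
  rot[7] = ledOA$bambooz
  rot[8] = edOA$bamboozl
  rot[9] = dOA$bamboozle
  rot[10] = OA$bamboozled
  rot[11] = A$bamboozledO
  rot[12] = $bamboozledOA
Sorted (with $ < everything):
  sorted[0] = $bamboozledOA  (last char: 'A')
  sorted[1] = A$bamboozledO  (last char: 'O')
  sorted[2] = OA$bamboozled  (last char: 'd')
  sorted[3] = amboozledOA$b  (last char: 'b')
  sorted[4] = bamboozledOA$  (last char: '$')
  sorted[5] = boozledOA$bam  (last char: 'm')
  sorted[6] = dOA$bamboozle  (last char: 'e')
  sorted[7] = edOA$bamboozl  (last char: 'l')
  sorted[8] = ledOA$bambooz  (last char: 'z')
  sorted[9] = mboozledOA$ba  (last char: 'a')
  sorted[10] = oozledOA$bamb  (last char: 'b')
  sorted[11] = ozledOA$bambo  (last char: 'o')
  sorted[12] = zledOA$bamboo  (last char: 'o')
Last column: AOdb$melzaboo
Original string S is at sorted index 4

Answer: AOdb$melzaboo
4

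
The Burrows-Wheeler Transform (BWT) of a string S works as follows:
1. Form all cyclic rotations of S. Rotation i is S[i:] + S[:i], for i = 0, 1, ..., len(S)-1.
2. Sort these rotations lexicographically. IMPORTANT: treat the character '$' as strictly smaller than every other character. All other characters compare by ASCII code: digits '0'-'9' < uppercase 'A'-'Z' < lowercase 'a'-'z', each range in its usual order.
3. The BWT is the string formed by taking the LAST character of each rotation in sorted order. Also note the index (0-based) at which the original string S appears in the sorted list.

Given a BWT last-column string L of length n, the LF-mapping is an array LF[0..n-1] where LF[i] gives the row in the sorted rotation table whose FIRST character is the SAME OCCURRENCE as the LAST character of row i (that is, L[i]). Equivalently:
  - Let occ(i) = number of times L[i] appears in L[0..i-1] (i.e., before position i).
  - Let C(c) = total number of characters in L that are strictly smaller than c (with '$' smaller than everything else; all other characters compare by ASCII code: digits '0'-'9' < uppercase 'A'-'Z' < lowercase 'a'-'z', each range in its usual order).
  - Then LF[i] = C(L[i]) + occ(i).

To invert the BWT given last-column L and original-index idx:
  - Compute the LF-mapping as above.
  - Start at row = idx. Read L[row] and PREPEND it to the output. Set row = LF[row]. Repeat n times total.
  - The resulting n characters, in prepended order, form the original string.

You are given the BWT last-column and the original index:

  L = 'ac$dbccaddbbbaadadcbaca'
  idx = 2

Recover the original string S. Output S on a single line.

LF mapping: 1 13 0 18 8 14 15 2 19 20 9 10 11 3 4 21 5 22 16 12 6 17 7
Walk LF starting at row 2, prepending L[row]:
  step 1: row=2, L[2]='$', prepend. Next row=LF[2]=0
  step 2: row=0, L[0]='a', prepend. Next row=LF[0]=1
  step 3: row=1, L[1]='c', prepend. Next row=LF[1]=13
  step 4: row=13, L[13]='a', prepend. Next row=LF[13]=3
  step 5: row=3, L[3]='d', prepend. Next row=LF[3]=18
  step 6: row=18, L[18]='c', prepend. Next row=LF[18]=16
  step 7: row=16, L[16]='a', prepend. Next row=LF[16]=5
  step 8: row=5, L[5]='c', prepend. Next row=LF[5]=14
  step 9: row=14, L[14]='a', prepend. Next row=LF[14]=4
  step 10: row=4, L[4]='b', prepend. Next row=LF[4]=8
  step 11: row=8, L[8]='d', prepend. Next row=LF[8]=19
  step 12: row=19, L[19]='b', prepend. Next row=LF[19]=12
  step 13: row=12, L[12]='b', prepend. Next row=LF[12]=11
  step 14: row=11, L[11]='b', prepend. Next row=LF[11]=10
  step 15: row=10, L[10]='b', prepend. Next row=LF[10]=9
  step 16: row=9, L[9]='d', prepend. Next row=LF[9]=20
  step 17: row=20, L[20]='a', prepend. Next row=LF[20]=6
  step 18: row=6, L[6]='c', prepend. Next row=LF[6]=15
  step 19: row=15, L[15]='d', prepend. Next row=LF[15]=21
  step 20: row=21, L[21]='c', prepend. Next row=LF[21]=17
  step 21: row=17, L[17]='d', prepend. Next row=LF[17]=22
  step 22: row=22, L[22]='a', prepend. Next row=LF[22]=7
  step 23: row=7, L[7]='a', prepend. Next row=LF[7]=2
Reversed output: aadcdcadbbbbdbacacdaca$

Answer: aadcdcadbbbbdbacacdaca$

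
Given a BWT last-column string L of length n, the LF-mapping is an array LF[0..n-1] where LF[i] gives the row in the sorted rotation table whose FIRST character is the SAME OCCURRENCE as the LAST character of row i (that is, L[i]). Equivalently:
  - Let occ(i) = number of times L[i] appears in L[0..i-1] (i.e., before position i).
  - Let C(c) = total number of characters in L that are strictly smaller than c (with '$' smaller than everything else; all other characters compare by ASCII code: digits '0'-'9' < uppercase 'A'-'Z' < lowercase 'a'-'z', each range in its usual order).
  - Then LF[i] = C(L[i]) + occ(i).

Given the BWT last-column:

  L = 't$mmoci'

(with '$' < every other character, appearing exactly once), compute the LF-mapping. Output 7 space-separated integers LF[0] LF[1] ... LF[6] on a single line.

Answer: 6 0 3 4 5 1 2

Derivation:
Char counts: '$':1, 'c':1, 'i':1, 'm':2, 'o':1, 't':1
C (first-col start): C('$')=0, C('c')=1, C('i')=2, C('m')=3, C('o')=5, C('t')=6
L[0]='t': occ=0, LF[0]=C('t')+0=6+0=6
L[1]='$': occ=0, LF[1]=C('$')+0=0+0=0
L[2]='m': occ=0, LF[2]=C('m')+0=3+0=3
L[3]='m': occ=1, LF[3]=C('m')+1=3+1=4
L[4]='o': occ=0, LF[4]=C('o')+0=5+0=5
L[5]='c': occ=0, LF[5]=C('c')+0=1+0=1
L[6]='i': occ=0, LF[6]=C('i')+0=2+0=2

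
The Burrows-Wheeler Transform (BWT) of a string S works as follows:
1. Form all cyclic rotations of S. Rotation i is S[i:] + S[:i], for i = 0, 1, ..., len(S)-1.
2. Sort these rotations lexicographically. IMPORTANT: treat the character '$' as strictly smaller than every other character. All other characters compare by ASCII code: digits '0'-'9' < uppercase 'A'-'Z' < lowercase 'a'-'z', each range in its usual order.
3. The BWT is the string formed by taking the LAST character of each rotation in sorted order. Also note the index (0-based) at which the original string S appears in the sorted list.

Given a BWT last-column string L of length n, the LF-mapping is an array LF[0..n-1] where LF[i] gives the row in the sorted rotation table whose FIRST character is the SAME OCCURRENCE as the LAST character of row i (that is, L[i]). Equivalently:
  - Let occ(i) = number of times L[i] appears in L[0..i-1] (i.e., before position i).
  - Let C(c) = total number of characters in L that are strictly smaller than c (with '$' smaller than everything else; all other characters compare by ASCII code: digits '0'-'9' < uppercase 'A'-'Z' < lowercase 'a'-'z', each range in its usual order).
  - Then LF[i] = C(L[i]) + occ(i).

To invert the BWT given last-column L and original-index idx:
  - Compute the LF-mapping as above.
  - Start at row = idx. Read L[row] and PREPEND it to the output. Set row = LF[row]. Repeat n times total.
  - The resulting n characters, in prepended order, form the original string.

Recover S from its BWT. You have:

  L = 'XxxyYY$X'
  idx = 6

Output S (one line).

Answer: xXyYYxX$

Derivation:
LF mapping: 1 5 6 7 3 4 0 2
Walk LF starting at row 6, prepending L[row]:
  step 1: row=6, L[6]='$', prepend. Next row=LF[6]=0
  step 2: row=0, L[0]='X', prepend. Next row=LF[0]=1
  step 3: row=1, L[1]='x', prepend. Next row=LF[1]=5
  step 4: row=5, L[5]='Y', prepend. Next row=LF[5]=4
  step 5: row=4, L[4]='Y', prepend. Next row=LF[4]=3
  step 6: row=3, L[3]='y', prepend. Next row=LF[3]=7
  step 7: row=7, L[7]='X', prepend. Next row=LF[7]=2
  step 8: row=2, L[2]='x', prepend. Next row=LF[2]=6
Reversed output: xXyYYxX$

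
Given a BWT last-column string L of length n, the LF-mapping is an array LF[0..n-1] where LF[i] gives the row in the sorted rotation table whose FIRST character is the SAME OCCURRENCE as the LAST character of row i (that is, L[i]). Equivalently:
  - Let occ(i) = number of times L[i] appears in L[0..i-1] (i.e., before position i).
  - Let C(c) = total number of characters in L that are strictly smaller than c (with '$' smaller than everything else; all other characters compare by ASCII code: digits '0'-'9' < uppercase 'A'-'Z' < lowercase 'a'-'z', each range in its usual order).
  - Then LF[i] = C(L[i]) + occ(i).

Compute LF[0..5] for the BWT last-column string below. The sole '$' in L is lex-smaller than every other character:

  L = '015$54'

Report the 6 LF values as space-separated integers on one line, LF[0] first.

Answer: 1 2 4 0 5 3

Derivation:
Char counts: '$':1, '0':1, '1':1, '4':1, '5':2
C (first-col start): C('$')=0, C('0')=1, C('1')=2, C('4')=3, C('5')=4
L[0]='0': occ=0, LF[0]=C('0')+0=1+0=1
L[1]='1': occ=0, LF[1]=C('1')+0=2+0=2
L[2]='5': occ=0, LF[2]=C('5')+0=4+0=4
L[3]='$': occ=0, LF[3]=C('$')+0=0+0=0
L[4]='5': occ=1, LF[4]=C('5')+1=4+1=5
L[5]='4': occ=0, LF[5]=C('4')+0=3+0=3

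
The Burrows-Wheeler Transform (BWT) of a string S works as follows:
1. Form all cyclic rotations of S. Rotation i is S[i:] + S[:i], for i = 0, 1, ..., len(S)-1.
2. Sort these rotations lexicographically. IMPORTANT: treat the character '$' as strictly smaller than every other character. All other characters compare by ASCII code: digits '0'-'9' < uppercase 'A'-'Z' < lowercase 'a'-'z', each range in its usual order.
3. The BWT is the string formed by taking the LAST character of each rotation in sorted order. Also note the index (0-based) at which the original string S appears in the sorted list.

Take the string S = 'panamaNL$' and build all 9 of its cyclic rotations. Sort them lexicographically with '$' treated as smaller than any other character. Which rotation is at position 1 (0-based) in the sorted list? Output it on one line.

Answer: L$panamaN

Derivation:
All 9 rotations (rotation i = S[i:]+S[:i]):
  rot[0] = panamaNL$
  rot[1] = anamaNL$p
  rot[2] = namaNL$pa
  rot[3] = amaNL$pan
  rot[4] = maNL$pana
  rot[5] = aNL$panam
  rot[6] = NL$panama
  rot[7] = L$panamaN
  rot[8] = $panamaNL
Sorted (with $ < everything):
  sorted[0] = $panamaNL
  sorted[1] = L$panamaN
  sorted[2] = NL$panama
  sorted[3] = aNL$panam
  sorted[4] = amaNL$pan
  sorted[5] = anamaNL$p
  sorted[6] = maNL$pana
  sorted[7] = namaNL$pa
  sorted[8] = panamaNL$
sorted[1] = L$panamaN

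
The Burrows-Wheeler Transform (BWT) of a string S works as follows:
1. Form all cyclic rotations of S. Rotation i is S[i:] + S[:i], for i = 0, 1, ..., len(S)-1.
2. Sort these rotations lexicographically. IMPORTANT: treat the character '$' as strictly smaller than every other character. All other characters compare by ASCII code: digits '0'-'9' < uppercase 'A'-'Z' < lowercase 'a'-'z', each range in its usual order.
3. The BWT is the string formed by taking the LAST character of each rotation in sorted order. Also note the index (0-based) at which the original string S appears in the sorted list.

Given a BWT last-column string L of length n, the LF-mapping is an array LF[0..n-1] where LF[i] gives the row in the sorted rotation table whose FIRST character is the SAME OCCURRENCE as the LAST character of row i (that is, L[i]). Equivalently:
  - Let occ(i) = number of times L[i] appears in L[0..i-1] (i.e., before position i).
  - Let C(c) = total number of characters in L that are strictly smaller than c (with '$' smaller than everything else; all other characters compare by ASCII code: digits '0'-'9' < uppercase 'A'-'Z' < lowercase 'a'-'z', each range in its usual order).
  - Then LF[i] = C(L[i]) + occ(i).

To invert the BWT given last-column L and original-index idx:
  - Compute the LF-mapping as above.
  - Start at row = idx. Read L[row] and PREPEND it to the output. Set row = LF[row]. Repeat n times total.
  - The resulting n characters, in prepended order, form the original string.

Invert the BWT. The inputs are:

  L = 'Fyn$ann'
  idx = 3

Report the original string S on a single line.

Answer: nannyF$

Derivation:
LF mapping: 1 6 3 0 2 4 5
Walk LF starting at row 3, prepending L[row]:
  step 1: row=3, L[3]='$', prepend. Next row=LF[3]=0
  step 2: row=0, L[0]='F', prepend. Next row=LF[0]=1
  step 3: row=1, L[1]='y', prepend. Next row=LF[1]=6
  step 4: row=6, L[6]='n', prepend. Next row=LF[6]=5
  step 5: row=5, L[5]='n', prepend. Next row=LF[5]=4
  step 6: row=4, L[4]='a', prepend. Next row=LF[4]=2
  step 7: row=2, L[2]='n', prepend. Next row=LF[2]=3
Reversed output: nannyF$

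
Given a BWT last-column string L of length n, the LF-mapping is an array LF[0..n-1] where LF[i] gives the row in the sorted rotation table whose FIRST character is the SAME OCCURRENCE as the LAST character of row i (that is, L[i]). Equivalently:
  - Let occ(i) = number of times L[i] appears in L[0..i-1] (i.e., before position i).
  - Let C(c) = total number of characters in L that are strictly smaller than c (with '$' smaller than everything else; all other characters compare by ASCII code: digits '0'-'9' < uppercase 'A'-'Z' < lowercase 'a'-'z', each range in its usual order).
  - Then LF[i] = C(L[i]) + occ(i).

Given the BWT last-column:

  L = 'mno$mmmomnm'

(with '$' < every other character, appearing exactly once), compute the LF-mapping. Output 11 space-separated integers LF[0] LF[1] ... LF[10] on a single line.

Answer: 1 7 9 0 2 3 4 10 5 8 6

Derivation:
Char counts: '$':1, 'm':6, 'n':2, 'o':2
C (first-col start): C('$')=0, C('m')=1, C('n')=7, C('o')=9
L[0]='m': occ=0, LF[0]=C('m')+0=1+0=1
L[1]='n': occ=0, LF[1]=C('n')+0=7+0=7
L[2]='o': occ=0, LF[2]=C('o')+0=9+0=9
L[3]='$': occ=0, LF[3]=C('$')+0=0+0=0
L[4]='m': occ=1, LF[4]=C('m')+1=1+1=2
L[5]='m': occ=2, LF[5]=C('m')+2=1+2=3
L[6]='m': occ=3, LF[6]=C('m')+3=1+3=4
L[7]='o': occ=1, LF[7]=C('o')+1=9+1=10
L[8]='m': occ=4, LF[8]=C('m')+4=1+4=5
L[9]='n': occ=1, LF[9]=C('n')+1=7+1=8
L[10]='m': occ=5, LF[10]=C('m')+5=1+5=6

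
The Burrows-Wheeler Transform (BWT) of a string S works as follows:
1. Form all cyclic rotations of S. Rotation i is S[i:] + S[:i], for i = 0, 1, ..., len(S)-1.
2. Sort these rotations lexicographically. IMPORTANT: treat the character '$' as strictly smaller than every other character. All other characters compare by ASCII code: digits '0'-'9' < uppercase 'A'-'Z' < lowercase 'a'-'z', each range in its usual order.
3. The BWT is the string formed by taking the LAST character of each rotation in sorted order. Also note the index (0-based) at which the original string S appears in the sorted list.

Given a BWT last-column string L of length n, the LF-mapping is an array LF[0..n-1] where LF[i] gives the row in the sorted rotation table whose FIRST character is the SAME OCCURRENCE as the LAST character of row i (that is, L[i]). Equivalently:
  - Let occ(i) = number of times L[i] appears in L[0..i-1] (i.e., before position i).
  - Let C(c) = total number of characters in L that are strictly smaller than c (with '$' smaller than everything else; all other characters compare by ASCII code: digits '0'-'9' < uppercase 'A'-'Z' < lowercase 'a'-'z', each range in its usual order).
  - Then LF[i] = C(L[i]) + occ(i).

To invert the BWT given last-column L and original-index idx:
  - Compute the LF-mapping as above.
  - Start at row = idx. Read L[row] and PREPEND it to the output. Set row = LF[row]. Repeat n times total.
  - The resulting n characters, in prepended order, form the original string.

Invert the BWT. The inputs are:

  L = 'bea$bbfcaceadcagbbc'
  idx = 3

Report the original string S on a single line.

Answer: acbfbadccgeaabecbb$

Derivation:
LF mapping: 5 15 1 0 6 7 17 10 2 11 16 3 14 12 4 18 8 9 13
Walk LF starting at row 3, prepending L[row]:
  step 1: row=3, L[3]='$', prepend. Next row=LF[3]=0
  step 2: row=0, L[0]='b', prepend. Next row=LF[0]=5
  step 3: row=5, L[5]='b', prepend. Next row=LF[5]=7
  step 4: row=7, L[7]='c', prepend. Next row=LF[7]=10
  step 5: row=10, L[10]='e', prepend. Next row=LF[10]=16
  step 6: row=16, L[16]='b', prepend. Next row=LF[16]=8
  step 7: row=8, L[8]='a', prepend. Next row=LF[8]=2
  step 8: row=2, L[2]='a', prepend. Next row=LF[2]=1
  step 9: row=1, L[1]='e', prepend. Next row=LF[1]=15
  step 10: row=15, L[15]='g', prepend. Next row=LF[15]=18
  step 11: row=18, L[18]='c', prepend. Next row=LF[18]=13
  step 12: row=13, L[13]='c', prepend. Next row=LF[13]=12
  step 13: row=12, L[12]='d', prepend. Next row=LF[12]=14
  step 14: row=14, L[14]='a', prepend. Next row=LF[14]=4
  step 15: row=4, L[4]='b', prepend. Next row=LF[4]=6
  step 16: row=6, L[6]='f', prepend. Next row=LF[6]=17
  step 17: row=17, L[17]='b', prepend. Next row=LF[17]=9
  step 18: row=9, L[9]='c', prepend. Next row=LF[9]=11
  step 19: row=11, L[11]='a', prepend. Next row=LF[11]=3
Reversed output: acbfbadccgeaabecbb$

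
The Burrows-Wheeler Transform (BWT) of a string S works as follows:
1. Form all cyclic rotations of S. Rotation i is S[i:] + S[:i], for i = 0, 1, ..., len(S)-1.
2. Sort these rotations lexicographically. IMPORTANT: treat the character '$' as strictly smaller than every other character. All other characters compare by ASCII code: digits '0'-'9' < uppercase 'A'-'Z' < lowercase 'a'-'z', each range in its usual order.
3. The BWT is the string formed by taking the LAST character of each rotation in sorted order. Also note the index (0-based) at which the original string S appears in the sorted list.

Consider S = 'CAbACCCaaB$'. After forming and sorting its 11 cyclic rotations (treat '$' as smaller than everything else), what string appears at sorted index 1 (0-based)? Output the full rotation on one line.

Answer: ACCCaaB$CAb

Derivation:
All 11 rotations (rotation i = S[i:]+S[:i]):
  rot[0] = CAbACCCaaB$
  rot[1] = AbACCCaaB$C
  rot[2] = bACCCaaB$CA
  rot[3] = ACCCaaB$CAb
  rot[4] = CCCaaB$CAbA
  rot[5] = CCaaB$CAbAC
  rot[6] = CaaB$CAbACC
  rot[7] = aaB$CAbACCC
  rot[8] = aB$CAbACCCa
  rot[9] = B$CAbACCCaa
  rot[10] = $CAbACCCaaB
Sorted (with $ < everything):
  sorted[0] = $CAbACCCaaB
  sorted[1] = ACCCaaB$CAb
  sorted[2] = AbACCCaaB$C
  sorted[3] = B$CAbACCCaa
  sorted[4] = CAbACCCaaB$
  sorted[5] = CCCaaB$CAbA
  sorted[6] = CCaaB$CAbAC
  sorted[7] = CaaB$CAbACC
  sorted[8] = aB$CAbACCCa
  sorted[9] = aaB$CAbACCC
  sorted[10] = bACCCaaB$CA
sorted[1] = ACCCaaB$CAb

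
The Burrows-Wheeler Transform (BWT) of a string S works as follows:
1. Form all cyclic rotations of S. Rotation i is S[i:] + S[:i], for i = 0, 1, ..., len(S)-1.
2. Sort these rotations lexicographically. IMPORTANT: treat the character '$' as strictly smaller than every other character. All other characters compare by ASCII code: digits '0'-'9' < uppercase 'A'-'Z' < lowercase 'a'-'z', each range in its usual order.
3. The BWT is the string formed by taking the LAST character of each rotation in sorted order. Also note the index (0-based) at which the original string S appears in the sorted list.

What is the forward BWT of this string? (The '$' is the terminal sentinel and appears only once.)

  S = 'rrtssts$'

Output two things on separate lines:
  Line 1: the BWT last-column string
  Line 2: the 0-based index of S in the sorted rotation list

All 8 rotations (rotation i = S[i:]+S[:i]):
  rot[0] = rrtssts$
  rot[1] = rtssts$r
  rot[2] = tssts$rr
  rot[3] = ssts$rrt
  rot[4] = sts$rrts
  rot[5] = ts$rrtss
  rot[6] = s$rrtsst
  rot[7] = $rrtssts
Sorted (with $ < everything):
  sorted[0] = $rrtssts  (last char: 's')
  sorted[1] = rrtssts$  (last char: '$')
  sorted[2] = rtssts$r  (last char: 'r')
  sorted[3] = s$rrtsst  (last char: 't')
  sorted[4] = ssts$rrt  (last char: 't')
  sorted[5] = sts$rrts  (last char: 's')
  sorted[6] = ts$rrtss  (last char: 's')
  sorted[7] = tssts$rr  (last char: 'r')
Last column: s$rttssr
Original string S is at sorted index 1

Answer: s$rttssr
1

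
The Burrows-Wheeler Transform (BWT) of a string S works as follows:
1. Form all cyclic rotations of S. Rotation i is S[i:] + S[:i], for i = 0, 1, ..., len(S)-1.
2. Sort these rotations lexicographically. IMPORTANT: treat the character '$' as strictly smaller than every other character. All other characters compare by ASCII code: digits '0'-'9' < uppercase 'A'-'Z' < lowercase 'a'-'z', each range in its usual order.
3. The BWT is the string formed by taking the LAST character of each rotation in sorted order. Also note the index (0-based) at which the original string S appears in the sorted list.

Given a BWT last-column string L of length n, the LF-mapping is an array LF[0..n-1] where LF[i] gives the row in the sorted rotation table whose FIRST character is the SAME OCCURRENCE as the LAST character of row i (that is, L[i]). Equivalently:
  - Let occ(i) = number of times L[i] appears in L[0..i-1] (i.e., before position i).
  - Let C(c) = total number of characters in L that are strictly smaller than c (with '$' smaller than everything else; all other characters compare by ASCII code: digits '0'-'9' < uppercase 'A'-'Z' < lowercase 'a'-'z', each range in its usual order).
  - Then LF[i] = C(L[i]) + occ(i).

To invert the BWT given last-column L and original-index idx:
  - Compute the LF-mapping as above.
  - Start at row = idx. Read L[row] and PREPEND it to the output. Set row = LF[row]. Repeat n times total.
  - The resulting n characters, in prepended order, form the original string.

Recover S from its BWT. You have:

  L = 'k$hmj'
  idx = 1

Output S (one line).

Answer: hjmk$

Derivation:
LF mapping: 3 0 1 4 2
Walk LF starting at row 1, prepending L[row]:
  step 1: row=1, L[1]='$', prepend. Next row=LF[1]=0
  step 2: row=0, L[0]='k', prepend. Next row=LF[0]=3
  step 3: row=3, L[3]='m', prepend. Next row=LF[3]=4
  step 4: row=4, L[4]='j', prepend. Next row=LF[4]=2
  step 5: row=2, L[2]='h', prepend. Next row=LF[2]=1
Reversed output: hjmk$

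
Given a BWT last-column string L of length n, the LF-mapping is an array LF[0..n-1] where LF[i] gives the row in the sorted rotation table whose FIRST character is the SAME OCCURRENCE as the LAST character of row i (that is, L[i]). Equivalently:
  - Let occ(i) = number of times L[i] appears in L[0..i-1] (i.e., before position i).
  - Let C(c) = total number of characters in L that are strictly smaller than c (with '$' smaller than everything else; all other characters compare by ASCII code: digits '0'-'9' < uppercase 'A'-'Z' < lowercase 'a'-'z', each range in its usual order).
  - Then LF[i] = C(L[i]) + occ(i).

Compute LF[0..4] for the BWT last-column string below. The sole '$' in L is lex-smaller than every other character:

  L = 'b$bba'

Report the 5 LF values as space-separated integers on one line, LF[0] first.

Answer: 2 0 3 4 1

Derivation:
Char counts: '$':1, 'a':1, 'b':3
C (first-col start): C('$')=0, C('a')=1, C('b')=2
L[0]='b': occ=0, LF[0]=C('b')+0=2+0=2
L[1]='$': occ=0, LF[1]=C('$')+0=0+0=0
L[2]='b': occ=1, LF[2]=C('b')+1=2+1=3
L[3]='b': occ=2, LF[3]=C('b')+2=2+2=4
L[4]='a': occ=0, LF[4]=C('a')+0=1+0=1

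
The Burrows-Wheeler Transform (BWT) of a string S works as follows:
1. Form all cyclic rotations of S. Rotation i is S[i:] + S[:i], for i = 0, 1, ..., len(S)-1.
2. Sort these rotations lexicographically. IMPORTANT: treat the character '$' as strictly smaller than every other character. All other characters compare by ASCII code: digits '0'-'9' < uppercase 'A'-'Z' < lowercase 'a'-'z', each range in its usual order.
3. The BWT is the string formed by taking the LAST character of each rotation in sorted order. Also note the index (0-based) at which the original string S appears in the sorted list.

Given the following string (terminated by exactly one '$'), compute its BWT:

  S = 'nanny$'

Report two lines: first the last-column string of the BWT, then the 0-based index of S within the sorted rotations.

Answer: yn$ann
2

Derivation:
All 6 rotations (rotation i = S[i:]+S[:i]):
  rot[0] = nanny$
  rot[1] = anny$n
  rot[2] = nny$na
  rot[3] = ny$nan
  rot[4] = y$nann
  rot[5] = $nanny
Sorted (with $ < everything):
  sorted[0] = $nanny  (last char: 'y')
  sorted[1] = anny$n  (last char: 'n')
  sorted[2] = nanny$  (last char: '$')
  sorted[3] = nny$na  (last char: 'a')
  sorted[4] = ny$nan  (last char: 'n')
  sorted[5] = y$nann  (last char: 'n')
Last column: yn$ann
Original string S is at sorted index 2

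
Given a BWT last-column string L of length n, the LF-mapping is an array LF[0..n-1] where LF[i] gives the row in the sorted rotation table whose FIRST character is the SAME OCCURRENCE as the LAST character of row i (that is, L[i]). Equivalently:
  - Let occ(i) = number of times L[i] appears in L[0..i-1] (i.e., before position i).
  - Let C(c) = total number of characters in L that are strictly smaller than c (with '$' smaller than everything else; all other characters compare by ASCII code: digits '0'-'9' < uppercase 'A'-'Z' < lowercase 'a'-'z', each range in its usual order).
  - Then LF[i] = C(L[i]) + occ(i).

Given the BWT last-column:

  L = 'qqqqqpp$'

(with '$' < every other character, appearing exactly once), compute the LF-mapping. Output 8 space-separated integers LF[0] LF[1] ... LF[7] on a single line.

Answer: 3 4 5 6 7 1 2 0

Derivation:
Char counts: '$':1, 'p':2, 'q':5
C (first-col start): C('$')=0, C('p')=1, C('q')=3
L[0]='q': occ=0, LF[0]=C('q')+0=3+0=3
L[1]='q': occ=1, LF[1]=C('q')+1=3+1=4
L[2]='q': occ=2, LF[2]=C('q')+2=3+2=5
L[3]='q': occ=3, LF[3]=C('q')+3=3+3=6
L[4]='q': occ=4, LF[4]=C('q')+4=3+4=7
L[5]='p': occ=0, LF[5]=C('p')+0=1+0=1
L[6]='p': occ=1, LF[6]=C('p')+1=1+1=2
L[7]='$': occ=0, LF[7]=C('$')+0=0+0=0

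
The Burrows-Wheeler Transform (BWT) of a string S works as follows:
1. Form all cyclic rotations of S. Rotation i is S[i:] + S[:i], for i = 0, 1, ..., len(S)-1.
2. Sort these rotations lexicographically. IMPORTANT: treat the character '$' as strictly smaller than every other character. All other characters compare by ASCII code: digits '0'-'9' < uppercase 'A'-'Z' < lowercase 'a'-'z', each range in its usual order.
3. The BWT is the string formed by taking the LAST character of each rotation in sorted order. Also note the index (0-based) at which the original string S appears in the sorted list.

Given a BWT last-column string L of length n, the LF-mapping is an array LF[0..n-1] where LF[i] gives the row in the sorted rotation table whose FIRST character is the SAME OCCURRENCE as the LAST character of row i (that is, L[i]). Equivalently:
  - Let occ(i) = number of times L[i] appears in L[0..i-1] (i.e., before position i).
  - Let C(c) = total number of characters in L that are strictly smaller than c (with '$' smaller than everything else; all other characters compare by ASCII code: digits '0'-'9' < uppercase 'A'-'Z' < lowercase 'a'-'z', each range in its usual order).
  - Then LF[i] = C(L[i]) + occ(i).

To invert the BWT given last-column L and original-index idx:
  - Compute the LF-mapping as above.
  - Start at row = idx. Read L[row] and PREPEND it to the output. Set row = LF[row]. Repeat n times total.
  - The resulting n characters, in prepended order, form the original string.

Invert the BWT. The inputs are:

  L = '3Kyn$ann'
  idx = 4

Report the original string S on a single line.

LF mapping: 1 2 7 4 0 3 5 6
Walk LF starting at row 4, prepending L[row]:
  step 1: row=4, L[4]='$', prepend. Next row=LF[4]=0
  step 2: row=0, L[0]='3', prepend. Next row=LF[0]=1
  step 3: row=1, L[1]='K', prepend. Next row=LF[1]=2
  step 4: row=2, L[2]='y', prepend. Next row=LF[2]=7
  step 5: row=7, L[7]='n', prepend. Next row=LF[7]=6
  step 6: row=6, L[6]='n', prepend. Next row=LF[6]=5
  step 7: row=5, L[5]='a', prepend. Next row=LF[5]=3
  step 8: row=3, L[3]='n', prepend. Next row=LF[3]=4
Reversed output: nannyK3$

Answer: nannyK3$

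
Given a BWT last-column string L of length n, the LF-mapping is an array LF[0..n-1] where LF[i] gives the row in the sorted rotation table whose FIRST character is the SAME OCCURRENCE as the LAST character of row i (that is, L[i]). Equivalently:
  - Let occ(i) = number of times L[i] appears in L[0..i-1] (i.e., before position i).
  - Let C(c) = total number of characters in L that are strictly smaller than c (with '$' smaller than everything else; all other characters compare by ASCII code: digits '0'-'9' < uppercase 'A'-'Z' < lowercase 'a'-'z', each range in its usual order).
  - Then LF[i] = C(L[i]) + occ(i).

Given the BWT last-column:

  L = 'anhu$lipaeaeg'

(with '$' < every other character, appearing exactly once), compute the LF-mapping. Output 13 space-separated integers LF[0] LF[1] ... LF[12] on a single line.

Char counts: '$':1, 'a':3, 'e':2, 'g':1, 'h':1, 'i':1, 'l':1, 'n':1, 'p':1, 'u':1
C (first-col start): C('$')=0, C('a')=1, C('e')=4, C('g')=6, C('h')=7, C('i')=8, C('l')=9, C('n')=10, C('p')=11, C('u')=12
L[0]='a': occ=0, LF[0]=C('a')+0=1+0=1
L[1]='n': occ=0, LF[1]=C('n')+0=10+0=10
L[2]='h': occ=0, LF[2]=C('h')+0=7+0=7
L[3]='u': occ=0, LF[3]=C('u')+0=12+0=12
L[4]='$': occ=0, LF[4]=C('$')+0=0+0=0
L[5]='l': occ=0, LF[5]=C('l')+0=9+0=9
L[6]='i': occ=0, LF[6]=C('i')+0=8+0=8
L[7]='p': occ=0, LF[7]=C('p')+0=11+0=11
L[8]='a': occ=1, LF[8]=C('a')+1=1+1=2
L[9]='e': occ=0, LF[9]=C('e')+0=4+0=4
L[10]='a': occ=2, LF[10]=C('a')+2=1+2=3
L[11]='e': occ=1, LF[11]=C('e')+1=4+1=5
L[12]='g': occ=0, LF[12]=C('g')+0=6+0=6

Answer: 1 10 7 12 0 9 8 11 2 4 3 5 6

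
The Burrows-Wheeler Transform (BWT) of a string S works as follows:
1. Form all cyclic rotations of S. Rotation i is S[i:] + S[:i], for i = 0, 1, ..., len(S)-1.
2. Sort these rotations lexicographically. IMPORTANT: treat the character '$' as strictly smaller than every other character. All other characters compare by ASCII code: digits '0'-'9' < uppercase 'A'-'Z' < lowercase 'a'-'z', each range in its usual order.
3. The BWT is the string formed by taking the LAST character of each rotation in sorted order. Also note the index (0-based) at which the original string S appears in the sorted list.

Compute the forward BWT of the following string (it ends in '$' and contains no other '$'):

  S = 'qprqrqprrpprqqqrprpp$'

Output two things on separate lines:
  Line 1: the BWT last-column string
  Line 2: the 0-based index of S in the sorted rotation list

Answer: pprrrpqq$rrqqrprqqppp
8

Derivation:
All 21 rotations (rotation i = S[i:]+S[:i]):
  rot[0] = qprqrqprrpprqqqrprpp$
  rot[1] = prqrqprrpprqqqrprpp$q
  rot[2] = rqrqprrpprqqqrprpp$qp
  rot[3] = qrqprrpprqqqrprpp$qpr
  rot[4] = rqprrpprqqqrprpp$qprq
  rot[5] = qprrpprqqqrprpp$qprqr
  rot[6] = prrpprqqqrprpp$qprqrq
  rot[7] = rrpprqqqrprpp$qprqrqp
  rot[8] = rpprqqqrprpp$qprqrqpr
  rot[9] = pprqqqrprpp$qprqrqprr
  rot[10] = prqqqrprpp$qprqrqprrp
  rot[11] = rqqqrprpp$qprqrqprrpp
  rot[12] = qqqrprpp$qprqrqprrppr
  rot[13] = qqrprpp$qprqrqprrpprq
  rot[14] = qrprpp$qprqrqprrpprqq
  rot[15] = rprpp$qprqrqprrpprqqq
  rot[16] = prpp$qprqrqprrpprqqqr
  rot[17] = rpp$qprqrqprrpprqqqrp
  rot[18] = pp$qprqrqprrpprqqqrpr
  rot[19] = p$qprqrqprrpprqqqrprp
  rot[20] = $qprqrqprrpprqqqrprpp
Sorted (with $ < everything):
  sorted[0] = $qprqrqprrpprqqqrprpp  (last char: 'p')
  sorted[1] = p$qprqrqprrpprqqqrprp  (last char: 'p')
  sorted[2] = pp$qprqrqprrpprqqqrpr  (last char: 'r')
  sorted[3] = pprqqqrprpp$qprqrqprr  (last char: 'r')
  sorted[4] = prpp$qprqrqprrpprqqqr  (last char: 'r')
  sorted[5] = prqqqrprpp$qprqrqprrp  (last char: 'p')
  sorted[6] = prqrqprrpprqqqrprpp$q  (last char: 'q')
  sorted[7] = prrpprqqqrprpp$qprqrq  (last char: 'q')
  sorted[8] = qprqrqprrpprqqqrprpp$  (last char: '$')
  sorted[9] = qprrpprqqqrprpp$qprqr  (last char: 'r')
  sorted[10] = qqqrprpp$qprqrqprrppr  (last char: 'r')
  sorted[11] = qqrprpp$qprqrqprrpprq  (last char: 'q')
  sorted[12] = qrprpp$qprqrqprrpprqq  (last char: 'q')
  sorted[13] = qrqprrpprqqqrprpp$qpr  (last char: 'r')
  sorted[14] = rpp$qprqrqprrpprqqqrp  (last char: 'p')
  sorted[15] = rpprqqqrprpp$qprqrqpr  (last char: 'r')
  sorted[16] = rprpp$qprqrqprrpprqqq  (last char: 'q')
  sorted[17] = rqprrpprqqqrprpp$qprq  (last char: 'q')
  sorted[18] = rqqqrprpp$qprqrqprrpp  (last char: 'p')
  sorted[19] = rqrqprrpprqqqrprpp$qp  (last char: 'p')
  sorted[20] = rrpprqqqrprpp$qprqrqp  (last char: 'p')
Last column: pprrrpqq$rrqqrprqqppp
Original string S is at sorted index 8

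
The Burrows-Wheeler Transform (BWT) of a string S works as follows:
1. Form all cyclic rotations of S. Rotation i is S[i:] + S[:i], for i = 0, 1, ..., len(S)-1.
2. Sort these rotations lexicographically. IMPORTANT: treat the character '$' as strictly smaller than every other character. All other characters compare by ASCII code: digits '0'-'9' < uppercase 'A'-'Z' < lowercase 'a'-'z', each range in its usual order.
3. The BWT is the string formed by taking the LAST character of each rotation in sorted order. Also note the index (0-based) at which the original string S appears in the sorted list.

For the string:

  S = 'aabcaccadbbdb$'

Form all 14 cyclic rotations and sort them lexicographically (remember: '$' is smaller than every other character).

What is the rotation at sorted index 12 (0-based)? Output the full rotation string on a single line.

Answer: db$aabcaccadbb

Derivation:
All 14 rotations (rotation i = S[i:]+S[:i]):
  rot[0] = aabcaccadbbdb$
  rot[1] = abcaccadbbdb$a
  rot[2] = bcaccadbbdb$aa
  rot[3] = caccadbbdb$aab
  rot[4] = accadbbdb$aabc
  rot[5] = ccadbbdb$aabca
  rot[6] = cadbbdb$aabcac
  rot[7] = adbbdb$aabcacc
  rot[8] = dbbdb$aabcacca
  rot[9] = bbdb$aabcaccad
  rot[10] = bdb$aabcaccadb
  rot[11] = db$aabcaccadbb
  rot[12] = b$aabcaccadbbd
  rot[13] = $aabcaccadbbdb
Sorted (with $ < everything):
  sorted[0] = $aabcaccadbbdb
  sorted[1] = aabcaccadbbdb$
  sorted[2] = abcaccadbbdb$a
  sorted[3] = accadbbdb$aabc
  sorted[4] = adbbdb$aabcacc
  sorted[5] = b$aabcaccadbbd
  sorted[6] = bbdb$aabcaccad
  sorted[7] = bcaccadbbdb$aa
  sorted[8] = bdb$aabcaccadb
  sorted[9] = caccadbbdb$aab
  sorted[10] = cadbbdb$aabcac
  sorted[11] = ccadbbdb$aabca
  sorted[12] = db$aabcaccadbb
  sorted[13] = dbbdb$aabcacca
sorted[12] = db$aabcaccadbb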